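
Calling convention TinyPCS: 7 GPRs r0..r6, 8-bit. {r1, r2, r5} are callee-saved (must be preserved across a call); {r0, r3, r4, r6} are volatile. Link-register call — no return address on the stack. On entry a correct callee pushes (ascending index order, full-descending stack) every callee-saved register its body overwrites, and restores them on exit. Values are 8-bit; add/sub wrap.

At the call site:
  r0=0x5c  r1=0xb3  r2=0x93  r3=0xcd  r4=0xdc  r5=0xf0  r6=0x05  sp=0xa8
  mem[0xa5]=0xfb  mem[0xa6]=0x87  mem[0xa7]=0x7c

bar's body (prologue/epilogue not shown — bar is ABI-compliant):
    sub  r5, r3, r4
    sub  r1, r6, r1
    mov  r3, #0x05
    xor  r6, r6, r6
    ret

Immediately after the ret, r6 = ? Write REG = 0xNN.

prologue: push r1 -> mem[0xa7]=0xb3, sp=0xa7
prologue: push r5 -> mem[0xa6]=0xf0, sp=0xa6
body[0] sub  r5, r3, r4 -> r5=0xf1
body[1] sub  r1, r6, r1 -> r1=0x52
body[2] mov  r3, #0x05 -> r3=0x05
body[3] xor  r6, r6, r6 -> r6=0x00
epilogue: pop r5=0xf0, sp=0xa7
epilogue: pop r1=0xb3, sp=0xa8
r6 is caller-saved -> body value

REG = 0x00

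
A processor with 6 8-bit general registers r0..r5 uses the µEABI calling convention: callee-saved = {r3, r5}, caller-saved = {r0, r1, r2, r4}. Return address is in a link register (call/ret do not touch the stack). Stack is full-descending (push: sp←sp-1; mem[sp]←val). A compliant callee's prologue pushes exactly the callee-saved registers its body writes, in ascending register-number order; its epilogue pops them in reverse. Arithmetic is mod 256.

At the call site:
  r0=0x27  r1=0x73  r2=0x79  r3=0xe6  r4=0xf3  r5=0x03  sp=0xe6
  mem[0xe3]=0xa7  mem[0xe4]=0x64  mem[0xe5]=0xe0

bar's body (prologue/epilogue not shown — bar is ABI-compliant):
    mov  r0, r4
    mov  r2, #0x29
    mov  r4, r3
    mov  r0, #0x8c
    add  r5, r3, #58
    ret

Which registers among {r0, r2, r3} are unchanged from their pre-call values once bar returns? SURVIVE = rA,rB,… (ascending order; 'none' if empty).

prologue: push r5 → mem[0xe5]=0x03, sp=0xe5
body[0] mov  r0, r4 → r0=0xf3
body[1] mov  r2, #0x29 → r2=0x29
body[2] mov  r4, r3 → r4=0xe6
body[3] mov  r0, #0x8c → r0=0x8c
body[4] add  r5, r3, #58 → r5=0x20
epilogue: pop r5=0x03, sp=0xe6
r0: caller-saved, written=True
r2: caller-saved, written=True
r3: callee-saved, written=False

SURVIVE = r3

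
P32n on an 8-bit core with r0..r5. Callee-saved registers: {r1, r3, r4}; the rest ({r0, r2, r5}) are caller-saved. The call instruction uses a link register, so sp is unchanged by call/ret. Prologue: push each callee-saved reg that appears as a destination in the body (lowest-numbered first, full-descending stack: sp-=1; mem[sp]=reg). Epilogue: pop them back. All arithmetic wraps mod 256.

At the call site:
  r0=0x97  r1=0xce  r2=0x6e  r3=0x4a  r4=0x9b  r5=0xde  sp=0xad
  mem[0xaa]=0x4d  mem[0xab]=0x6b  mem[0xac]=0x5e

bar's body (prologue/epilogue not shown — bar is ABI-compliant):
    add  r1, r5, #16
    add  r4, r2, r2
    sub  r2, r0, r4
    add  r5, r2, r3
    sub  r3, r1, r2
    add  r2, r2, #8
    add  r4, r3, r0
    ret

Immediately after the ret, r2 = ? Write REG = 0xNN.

REG = 0xc3

prologue: push r1 → mem[0xac]=0xce, sp=0xac
prologue: push r3 → mem[0xab]=0x4a, sp=0xab
prologue: push r4 → mem[0xaa]=0x9b, sp=0xaa
body[0] add  r1, r5, #16 → r1=0xee
body[1] add  r4, r2, r2 → r4=0xdc
body[2] sub  r2, r0, r4 → r2=0xbb
body[3] add  r5, r2, r3 → r5=0x05
body[4] sub  r3, r1, r2 → r3=0x33
body[5] add  r2, r2, #8 → r2=0xc3
body[6] add  r4, r3, r0 → r4=0xca
epilogue: pop r4=0x9b, sp=0xab
epilogue: pop r3=0x4a, sp=0xac
epilogue: pop r1=0xce, sp=0xad
r2 is caller-saved → body value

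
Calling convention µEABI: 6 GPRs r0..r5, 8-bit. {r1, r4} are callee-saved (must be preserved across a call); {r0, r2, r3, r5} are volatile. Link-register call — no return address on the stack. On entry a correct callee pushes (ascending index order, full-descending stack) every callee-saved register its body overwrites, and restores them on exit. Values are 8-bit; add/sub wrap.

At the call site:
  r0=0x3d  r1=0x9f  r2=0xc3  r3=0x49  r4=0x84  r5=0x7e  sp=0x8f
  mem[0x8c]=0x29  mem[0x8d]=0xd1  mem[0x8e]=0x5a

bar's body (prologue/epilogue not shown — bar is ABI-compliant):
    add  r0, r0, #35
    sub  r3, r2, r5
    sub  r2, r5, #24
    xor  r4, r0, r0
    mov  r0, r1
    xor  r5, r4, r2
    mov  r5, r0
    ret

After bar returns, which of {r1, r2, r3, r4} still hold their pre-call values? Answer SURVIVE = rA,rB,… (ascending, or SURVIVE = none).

prologue: push r4 -> mem[0x8e]=0x84, sp=0x8e
body[0] add  r0, r0, #35 -> r0=0x60
body[1] sub  r3, r2, r5 -> r3=0x45
body[2] sub  r2, r5, #24 -> r2=0x66
body[3] xor  r4, r0, r0 -> r4=0x00
body[4] mov  r0, r1 -> r0=0x9f
body[5] xor  r5, r4, r2 -> r5=0x66
body[6] mov  r5, r0 -> r5=0x9f
epilogue: pop r4=0x84, sp=0x8f
r1: callee-saved, written=False
r2: caller-saved, written=True
r3: caller-saved, written=True
r4: callee-saved, written=True

SURVIVE = r1,r4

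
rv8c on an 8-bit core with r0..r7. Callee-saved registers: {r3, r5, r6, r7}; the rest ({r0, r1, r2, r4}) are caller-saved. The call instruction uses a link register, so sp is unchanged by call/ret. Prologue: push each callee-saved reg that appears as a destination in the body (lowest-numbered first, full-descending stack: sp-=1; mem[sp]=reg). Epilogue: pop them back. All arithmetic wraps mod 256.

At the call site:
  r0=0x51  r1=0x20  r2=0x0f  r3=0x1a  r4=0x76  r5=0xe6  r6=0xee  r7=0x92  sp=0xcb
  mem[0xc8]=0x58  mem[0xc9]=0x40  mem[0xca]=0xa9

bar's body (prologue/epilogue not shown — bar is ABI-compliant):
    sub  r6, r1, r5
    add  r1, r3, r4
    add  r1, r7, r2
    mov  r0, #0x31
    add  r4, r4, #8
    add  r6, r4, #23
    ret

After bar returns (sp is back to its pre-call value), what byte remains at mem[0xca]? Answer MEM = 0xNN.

prologue: push r6 → mem[0xca]=0xee, sp=0xca
body[0] sub  r6, r1, r5 → r6=0x3a
body[1] add  r1, r3, r4 → r1=0x90
body[2] add  r1, r7, r2 → r1=0xa1
body[3] mov  r0, #0x31 → r0=0x31
body[4] add  r4, r4, #8 → r4=0x7e
body[5] add  r6, r4, #23 → r6=0x95
epilogue: pop r6=0xee, sp=0xcb
prologue pushed ['r6'] at ['0xca']

MEM = 0xee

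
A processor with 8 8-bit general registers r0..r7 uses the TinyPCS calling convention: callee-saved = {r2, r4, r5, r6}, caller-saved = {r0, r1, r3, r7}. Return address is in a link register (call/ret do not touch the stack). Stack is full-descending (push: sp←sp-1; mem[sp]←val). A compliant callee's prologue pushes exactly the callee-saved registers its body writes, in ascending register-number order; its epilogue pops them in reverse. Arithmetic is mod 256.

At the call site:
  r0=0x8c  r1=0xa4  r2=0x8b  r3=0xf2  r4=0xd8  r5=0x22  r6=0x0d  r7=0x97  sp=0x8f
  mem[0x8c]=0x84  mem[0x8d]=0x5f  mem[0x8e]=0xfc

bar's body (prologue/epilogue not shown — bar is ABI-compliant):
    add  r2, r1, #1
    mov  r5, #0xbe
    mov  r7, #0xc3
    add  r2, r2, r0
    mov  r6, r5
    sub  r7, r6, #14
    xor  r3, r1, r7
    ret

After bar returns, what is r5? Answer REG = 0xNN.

prologue: push r2 -> mem[0x8e]=0x8b, sp=0x8e
prologue: push r5 -> mem[0x8d]=0x22, sp=0x8d
prologue: push r6 -> mem[0x8c]=0x0d, sp=0x8c
body[0] add  r2, r1, #1 -> r2=0xa5
body[1] mov  r5, #0xbe -> r5=0xbe
body[2] mov  r7, #0xc3 -> r7=0xc3
body[3] add  r2, r2, r0 -> r2=0x31
body[4] mov  r6, r5 -> r6=0xbe
body[5] sub  r7, r6, #14 -> r7=0xb0
body[6] xor  r3, r1, r7 -> r3=0x14
epilogue: pop r6=0x0d, sp=0x8d
epilogue: pop r5=0x22, sp=0x8e
epilogue: pop r2=0x8b, sp=0x8f
r5 is callee-saved -> restored

REG = 0x22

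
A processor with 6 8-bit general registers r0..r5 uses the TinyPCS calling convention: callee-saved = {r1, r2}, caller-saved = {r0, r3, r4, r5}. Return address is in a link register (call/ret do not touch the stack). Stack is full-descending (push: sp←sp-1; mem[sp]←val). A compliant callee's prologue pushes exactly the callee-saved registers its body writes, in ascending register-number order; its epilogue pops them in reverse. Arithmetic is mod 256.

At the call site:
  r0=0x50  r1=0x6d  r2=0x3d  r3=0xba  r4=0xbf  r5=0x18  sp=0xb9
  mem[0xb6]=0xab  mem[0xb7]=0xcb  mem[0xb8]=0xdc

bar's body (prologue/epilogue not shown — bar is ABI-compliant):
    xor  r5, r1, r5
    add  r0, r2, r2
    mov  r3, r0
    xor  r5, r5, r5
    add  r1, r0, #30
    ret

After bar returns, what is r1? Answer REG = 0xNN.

REG = 0x6d

prologue: push r1 → mem[0xb8]=0x6d, sp=0xb8
body[0] xor  r5, r1, r5 → r5=0x75
body[1] add  r0, r2, r2 → r0=0x7a
body[2] mov  r3, r0 → r3=0x7a
body[3] xor  r5, r5, r5 → r5=0x00
body[4] add  r1, r0, #30 → r1=0x98
epilogue: pop r1=0x6d, sp=0xb9
r1 is callee-saved → restored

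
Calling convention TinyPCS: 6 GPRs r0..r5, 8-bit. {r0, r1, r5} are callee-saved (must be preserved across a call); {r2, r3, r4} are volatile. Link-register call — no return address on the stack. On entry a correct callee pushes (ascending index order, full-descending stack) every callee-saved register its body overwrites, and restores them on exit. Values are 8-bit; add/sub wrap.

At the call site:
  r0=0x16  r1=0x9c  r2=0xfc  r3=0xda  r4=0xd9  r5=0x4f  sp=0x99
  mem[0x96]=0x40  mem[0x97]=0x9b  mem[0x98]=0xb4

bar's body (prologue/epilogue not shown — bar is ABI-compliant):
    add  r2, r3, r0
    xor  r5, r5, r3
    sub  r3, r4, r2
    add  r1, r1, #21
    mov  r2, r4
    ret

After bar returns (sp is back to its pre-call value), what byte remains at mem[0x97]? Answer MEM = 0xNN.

prologue: push r1 → mem[0x98]=0x9c, sp=0x98
prologue: push r5 → mem[0x97]=0x4f, sp=0x97
body[0] add  r2, r3, r0 → r2=0xf0
body[1] xor  r5, r5, r3 → r5=0x95
body[2] sub  r3, r4, r2 → r3=0xe9
body[3] add  r1, r1, #21 → r1=0xb1
body[4] mov  r2, r4 → r2=0xd9
epilogue: pop r5=0x4f, sp=0x98
epilogue: pop r1=0x9c, sp=0x99
prologue pushed ['r1', 'r5'] at ['0x98', '0x97']

MEM = 0x4f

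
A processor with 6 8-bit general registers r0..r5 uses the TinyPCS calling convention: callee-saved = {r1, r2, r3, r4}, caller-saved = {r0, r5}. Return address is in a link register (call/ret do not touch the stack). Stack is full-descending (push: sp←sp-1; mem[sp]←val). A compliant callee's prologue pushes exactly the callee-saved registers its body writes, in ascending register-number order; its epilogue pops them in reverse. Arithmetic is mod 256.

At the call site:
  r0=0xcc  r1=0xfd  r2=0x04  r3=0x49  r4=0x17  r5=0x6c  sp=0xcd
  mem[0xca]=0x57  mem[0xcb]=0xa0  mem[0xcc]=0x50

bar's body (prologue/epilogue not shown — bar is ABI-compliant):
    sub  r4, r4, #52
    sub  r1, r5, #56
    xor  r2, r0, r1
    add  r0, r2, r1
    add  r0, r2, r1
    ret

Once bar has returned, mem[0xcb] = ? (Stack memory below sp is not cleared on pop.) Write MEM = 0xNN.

MEM = 0x04

prologue: push r1 → mem[0xcc]=0xfd, sp=0xcc
prologue: push r2 → mem[0xcb]=0x04, sp=0xcb
prologue: push r4 → mem[0xca]=0x17, sp=0xca
body[0] sub  r4, r4, #52 → r4=0xe3
body[1] sub  r1, r5, #56 → r1=0x34
body[2] xor  r2, r0, r1 → r2=0xf8
body[3] add  r0, r2, r1 → r0=0x2c
body[4] add  r0, r2, r1 → r0=0x2c
epilogue: pop r4=0x17, sp=0xcb
epilogue: pop r2=0x04, sp=0xcc
epilogue: pop r1=0xfd, sp=0xcd
prologue pushed ['r1', 'r2', 'r4'] at ['0xcc', '0xcb', '0xca']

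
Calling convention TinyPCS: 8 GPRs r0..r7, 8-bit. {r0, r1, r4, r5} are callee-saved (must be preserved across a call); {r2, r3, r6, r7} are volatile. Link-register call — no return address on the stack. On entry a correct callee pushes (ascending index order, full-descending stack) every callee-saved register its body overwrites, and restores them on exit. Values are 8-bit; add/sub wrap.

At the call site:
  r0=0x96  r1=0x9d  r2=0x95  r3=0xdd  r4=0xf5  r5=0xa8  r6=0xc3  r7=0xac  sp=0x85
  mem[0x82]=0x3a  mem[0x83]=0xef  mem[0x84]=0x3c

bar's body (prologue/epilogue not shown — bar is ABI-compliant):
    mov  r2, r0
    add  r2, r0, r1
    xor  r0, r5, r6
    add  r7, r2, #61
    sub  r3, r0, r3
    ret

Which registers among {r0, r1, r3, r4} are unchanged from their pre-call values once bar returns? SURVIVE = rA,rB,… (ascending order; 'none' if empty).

SURVIVE = r0,r1,r4

prologue: push r0 → mem[0x84]=0x96, sp=0x84
body[0] mov  r2, r0 → r2=0x96
body[1] add  r2, r0, r1 → r2=0x33
body[2] xor  r0, r5, r6 → r0=0x6b
body[3] add  r7, r2, #61 → r7=0x70
body[4] sub  r3, r0, r3 → r3=0x8e
epilogue: pop r0=0x96, sp=0x85
r0: callee-saved, written=True
r1: callee-saved, written=False
r3: caller-saved, written=True
r4: callee-saved, written=False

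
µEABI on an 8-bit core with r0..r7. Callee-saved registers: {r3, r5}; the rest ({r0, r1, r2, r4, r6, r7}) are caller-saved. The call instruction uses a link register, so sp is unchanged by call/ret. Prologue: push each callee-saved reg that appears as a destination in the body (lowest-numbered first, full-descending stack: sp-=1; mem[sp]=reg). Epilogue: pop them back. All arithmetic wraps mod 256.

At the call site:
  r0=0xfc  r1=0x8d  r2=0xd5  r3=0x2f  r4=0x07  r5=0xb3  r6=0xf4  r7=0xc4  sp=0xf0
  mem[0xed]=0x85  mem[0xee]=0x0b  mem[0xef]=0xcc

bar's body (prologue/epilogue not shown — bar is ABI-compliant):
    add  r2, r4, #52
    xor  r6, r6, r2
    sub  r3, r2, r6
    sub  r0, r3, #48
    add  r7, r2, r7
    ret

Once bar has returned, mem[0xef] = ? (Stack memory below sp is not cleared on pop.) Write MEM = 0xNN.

prologue: push r3 -> mem[0xef]=0x2f, sp=0xef
body[0] add  r2, r4, #52 -> r2=0x3b
body[1] xor  r6, r6, r2 -> r6=0xcf
body[2] sub  r3, r2, r6 -> r3=0x6c
body[3] sub  r0, r3, #48 -> r0=0x3c
body[4] add  r7, r2, r7 -> r7=0xff
epilogue: pop r3=0x2f, sp=0xf0
prologue pushed ['r3'] at ['0xef']

MEM = 0x2f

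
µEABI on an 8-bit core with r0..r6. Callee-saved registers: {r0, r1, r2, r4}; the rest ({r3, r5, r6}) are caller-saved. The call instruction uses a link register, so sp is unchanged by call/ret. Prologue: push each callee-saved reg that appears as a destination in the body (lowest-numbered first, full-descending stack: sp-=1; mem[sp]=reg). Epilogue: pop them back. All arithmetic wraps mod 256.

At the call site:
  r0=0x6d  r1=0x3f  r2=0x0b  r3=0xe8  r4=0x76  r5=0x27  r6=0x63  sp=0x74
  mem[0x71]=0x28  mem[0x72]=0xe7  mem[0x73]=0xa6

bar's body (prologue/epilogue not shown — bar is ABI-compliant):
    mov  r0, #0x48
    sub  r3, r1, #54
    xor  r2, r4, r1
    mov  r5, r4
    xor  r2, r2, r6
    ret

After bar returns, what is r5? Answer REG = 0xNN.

REG = 0x76

prologue: push r0 -> mem[0x73]=0x6d, sp=0x73
prologue: push r2 -> mem[0x72]=0x0b, sp=0x72
body[0] mov  r0, #0x48 -> r0=0x48
body[1] sub  r3, r1, #54 -> r3=0x09
body[2] xor  r2, r4, r1 -> r2=0x49
body[3] mov  r5, r4 -> r5=0x76
body[4] xor  r2, r2, r6 -> r2=0x2a
epilogue: pop r2=0x0b, sp=0x73
epilogue: pop r0=0x6d, sp=0x74
r5 is caller-saved -> body value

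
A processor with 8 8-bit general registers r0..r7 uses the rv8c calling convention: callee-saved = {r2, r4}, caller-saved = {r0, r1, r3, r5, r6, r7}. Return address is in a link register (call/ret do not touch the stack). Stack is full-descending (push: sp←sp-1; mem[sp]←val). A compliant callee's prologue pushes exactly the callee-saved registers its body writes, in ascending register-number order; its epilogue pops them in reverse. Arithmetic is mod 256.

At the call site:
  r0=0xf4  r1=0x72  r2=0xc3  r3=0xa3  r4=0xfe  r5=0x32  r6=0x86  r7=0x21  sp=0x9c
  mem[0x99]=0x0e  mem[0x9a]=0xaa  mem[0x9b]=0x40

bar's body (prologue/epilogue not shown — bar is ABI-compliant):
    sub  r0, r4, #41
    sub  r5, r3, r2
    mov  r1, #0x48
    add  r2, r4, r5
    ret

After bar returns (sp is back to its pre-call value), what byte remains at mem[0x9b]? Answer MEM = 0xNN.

MEM = 0xc3

prologue: push r2 -> mem[0x9b]=0xc3, sp=0x9b
body[0] sub  r0, r4, #41 -> r0=0xd5
body[1] sub  r5, r3, r2 -> r5=0xe0
body[2] mov  r1, #0x48 -> r1=0x48
body[3] add  r2, r4, r5 -> r2=0xde
epilogue: pop r2=0xc3, sp=0x9c
prologue pushed ['r2'] at ['0x9b']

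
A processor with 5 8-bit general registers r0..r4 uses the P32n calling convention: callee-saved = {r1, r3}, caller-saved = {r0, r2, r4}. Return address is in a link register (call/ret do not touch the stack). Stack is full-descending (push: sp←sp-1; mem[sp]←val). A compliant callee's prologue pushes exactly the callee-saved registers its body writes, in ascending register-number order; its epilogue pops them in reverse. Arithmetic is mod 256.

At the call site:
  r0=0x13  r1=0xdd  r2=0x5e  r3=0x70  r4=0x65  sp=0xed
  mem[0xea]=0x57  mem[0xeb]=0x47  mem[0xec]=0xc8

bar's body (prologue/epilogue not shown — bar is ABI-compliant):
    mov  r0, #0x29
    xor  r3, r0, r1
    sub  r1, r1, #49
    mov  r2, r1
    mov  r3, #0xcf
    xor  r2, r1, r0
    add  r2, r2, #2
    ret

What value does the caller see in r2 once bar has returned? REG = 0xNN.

REG = 0x87

prologue: push r1 → mem[0xec]=0xdd, sp=0xec
prologue: push r3 → mem[0xeb]=0x70, sp=0xeb
body[0] mov  r0, #0x29 → r0=0x29
body[1] xor  r3, r0, r1 → r3=0xf4
body[2] sub  r1, r1, #49 → r1=0xac
body[3] mov  r2, r1 → r2=0xac
body[4] mov  r3, #0xcf → r3=0xcf
body[5] xor  r2, r1, r0 → r2=0x85
body[6] add  r2, r2, #2 → r2=0x87
epilogue: pop r3=0x70, sp=0xec
epilogue: pop r1=0xdd, sp=0xed
r2 is caller-saved → body value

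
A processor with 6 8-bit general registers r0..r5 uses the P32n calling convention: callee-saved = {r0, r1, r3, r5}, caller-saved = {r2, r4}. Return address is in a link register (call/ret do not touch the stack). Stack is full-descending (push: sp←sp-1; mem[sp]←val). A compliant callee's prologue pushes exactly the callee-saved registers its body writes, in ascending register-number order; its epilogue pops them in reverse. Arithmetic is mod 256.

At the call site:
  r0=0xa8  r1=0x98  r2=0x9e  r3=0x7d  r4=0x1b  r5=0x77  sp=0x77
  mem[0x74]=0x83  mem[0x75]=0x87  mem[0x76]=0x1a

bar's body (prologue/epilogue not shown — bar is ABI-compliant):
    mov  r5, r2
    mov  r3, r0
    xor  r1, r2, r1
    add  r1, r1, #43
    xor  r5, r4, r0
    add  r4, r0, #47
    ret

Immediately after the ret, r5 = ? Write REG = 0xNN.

prologue: push r1 → mem[0x76]=0x98, sp=0x76
prologue: push r3 → mem[0x75]=0x7d, sp=0x75
prologue: push r5 → mem[0x74]=0x77, sp=0x74
body[0] mov  r5, r2 → r5=0x9e
body[1] mov  r3, r0 → r3=0xa8
body[2] xor  r1, r2, r1 → r1=0x06
body[3] add  r1, r1, #43 → r1=0x31
body[4] xor  r5, r4, r0 → r5=0xb3
body[5] add  r4, r0, #47 → r4=0xd7
epilogue: pop r5=0x77, sp=0x75
epilogue: pop r3=0x7d, sp=0x76
epilogue: pop r1=0x98, sp=0x77
r5 is callee-saved → restored

REG = 0x77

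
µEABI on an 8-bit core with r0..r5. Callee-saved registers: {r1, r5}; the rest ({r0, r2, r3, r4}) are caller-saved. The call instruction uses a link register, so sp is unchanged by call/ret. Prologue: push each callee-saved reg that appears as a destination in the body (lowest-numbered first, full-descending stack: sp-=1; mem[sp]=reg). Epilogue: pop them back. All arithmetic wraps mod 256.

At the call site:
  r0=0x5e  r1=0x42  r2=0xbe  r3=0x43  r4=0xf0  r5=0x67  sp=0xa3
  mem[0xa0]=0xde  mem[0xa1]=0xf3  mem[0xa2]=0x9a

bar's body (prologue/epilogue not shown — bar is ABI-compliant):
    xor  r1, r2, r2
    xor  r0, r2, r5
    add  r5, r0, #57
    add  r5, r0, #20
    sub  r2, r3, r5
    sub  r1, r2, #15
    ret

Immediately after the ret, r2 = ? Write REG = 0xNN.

REG = 0x56

prologue: push r1 -> mem[0xa2]=0x42, sp=0xa2
prologue: push r5 -> mem[0xa1]=0x67, sp=0xa1
body[0] xor  r1, r2, r2 -> r1=0x00
body[1] xor  r0, r2, r5 -> r0=0xd9
body[2] add  r5, r0, #57 -> r5=0x12
body[3] add  r5, r0, #20 -> r5=0xed
body[4] sub  r2, r3, r5 -> r2=0x56
body[5] sub  r1, r2, #15 -> r1=0x47
epilogue: pop r5=0x67, sp=0xa2
epilogue: pop r1=0x42, sp=0xa3
r2 is caller-saved -> body value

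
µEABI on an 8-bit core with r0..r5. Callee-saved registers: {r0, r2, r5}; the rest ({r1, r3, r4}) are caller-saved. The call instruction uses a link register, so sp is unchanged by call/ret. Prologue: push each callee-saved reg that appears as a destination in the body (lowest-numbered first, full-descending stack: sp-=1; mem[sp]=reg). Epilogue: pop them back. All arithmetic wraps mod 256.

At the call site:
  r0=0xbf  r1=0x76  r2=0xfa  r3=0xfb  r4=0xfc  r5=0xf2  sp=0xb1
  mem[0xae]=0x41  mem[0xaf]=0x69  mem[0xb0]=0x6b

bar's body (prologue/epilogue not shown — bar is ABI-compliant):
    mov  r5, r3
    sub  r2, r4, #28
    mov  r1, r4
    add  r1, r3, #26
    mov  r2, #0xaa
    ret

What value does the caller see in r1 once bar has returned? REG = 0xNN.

prologue: push r2 → mem[0xb0]=0xfa, sp=0xb0
prologue: push r5 → mem[0xaf]=0xf2, sp=0xaf
body[0] mov  r5, r3 → r5=0xfb
body[1] sub  r2, r4, #28 → r2=0xe0
body[2] mov  r1, r4 → r1=0xfc
body[3] add  r1, r3, #26 → r1=0x15
body[4] mov  r2, #0xaa → r2=0xaa
epilogue: pop r5=0xf2, sp=0xb0
epilogue: pop r2=0xfa, sp=0xb1
r1 is caller-saved → body value

REG = 0x15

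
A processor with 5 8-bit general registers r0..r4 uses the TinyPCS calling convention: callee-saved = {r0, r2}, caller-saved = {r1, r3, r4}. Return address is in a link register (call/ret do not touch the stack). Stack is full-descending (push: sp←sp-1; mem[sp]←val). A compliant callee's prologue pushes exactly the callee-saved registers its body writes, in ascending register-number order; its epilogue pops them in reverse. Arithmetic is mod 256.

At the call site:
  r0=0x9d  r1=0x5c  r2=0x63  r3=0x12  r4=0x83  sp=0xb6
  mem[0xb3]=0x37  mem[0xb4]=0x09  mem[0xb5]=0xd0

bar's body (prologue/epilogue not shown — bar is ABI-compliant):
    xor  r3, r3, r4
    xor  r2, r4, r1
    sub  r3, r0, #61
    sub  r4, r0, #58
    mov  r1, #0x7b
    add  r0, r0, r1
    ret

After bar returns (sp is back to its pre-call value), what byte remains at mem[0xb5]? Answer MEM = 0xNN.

prologue: push r0 → mem[0xb5]=0x9d, sp=0xb5
prologue: push r2 → mem[0xb4]=0x63, sp=0xb4
body[0] xor  r3, r3, r4 → r3=0x91
body[1] xor  r2, r4, r1 → r2=0xdf
body[2] sub  r3, r0, #61 → r3=0x60
body[3] sub  r4, r0, #58 → r4=0x63
body[4] mov  r1, #0x7b → r1=0x7b
body[5] add  r0, r0, r1 → r0=0x18
epilogue: pop r2=0x63, sp=0xb5
epilogue: pop r0=0x9d, sp=0xb6
prologue pushed ['r0', 'r2'] at ['0xb5', '0xb4']

MEM = 0x9d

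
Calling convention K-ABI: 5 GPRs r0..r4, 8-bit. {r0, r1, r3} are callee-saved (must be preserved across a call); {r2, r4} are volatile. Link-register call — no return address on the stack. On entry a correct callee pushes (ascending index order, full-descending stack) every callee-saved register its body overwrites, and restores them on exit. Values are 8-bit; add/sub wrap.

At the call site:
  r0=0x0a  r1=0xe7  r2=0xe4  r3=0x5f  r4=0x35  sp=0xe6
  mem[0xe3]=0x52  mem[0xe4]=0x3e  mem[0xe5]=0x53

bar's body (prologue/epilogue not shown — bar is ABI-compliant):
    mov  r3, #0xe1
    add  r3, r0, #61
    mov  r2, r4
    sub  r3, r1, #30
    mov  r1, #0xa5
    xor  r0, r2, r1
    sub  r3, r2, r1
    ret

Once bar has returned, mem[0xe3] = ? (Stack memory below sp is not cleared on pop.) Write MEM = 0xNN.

prologue: push r0 -> mem[0xe5]=0x0a, sp=0xe5
prologue: push r1 -> mem[0xe4]=0xe7, sp=0xe4
prologue: push r3 -> mem[0xe3]=0x5f, sp=0xe3
body[0] mov  r3, #0xe1 -> r3=0xe1
body[1] add  r3, r0, #61 -> r3=0x47
body[2] mov  r2, r4 -> r2=0x35
body[3] sub  r3, r1, #30 -> r3=0xc9
body[4] mov  r1, #0xa5 -> r1=0xa5
body[5] xor  r0, r2, r1 -> r0=0x90
body[6] sub  r3, r2, r1 -> r3=0x90
epilogue: pop r3=0x5f, sp=0xe4
epilogue: pop r1=0xe7, sp=0xe5
epilogue: pop r0=0x0a, sp=0xe6
prologue pushed ['r0', 'r1', 'r3'] at ['0xe5', '0xe4', '0xe3']

MEM = 0x5f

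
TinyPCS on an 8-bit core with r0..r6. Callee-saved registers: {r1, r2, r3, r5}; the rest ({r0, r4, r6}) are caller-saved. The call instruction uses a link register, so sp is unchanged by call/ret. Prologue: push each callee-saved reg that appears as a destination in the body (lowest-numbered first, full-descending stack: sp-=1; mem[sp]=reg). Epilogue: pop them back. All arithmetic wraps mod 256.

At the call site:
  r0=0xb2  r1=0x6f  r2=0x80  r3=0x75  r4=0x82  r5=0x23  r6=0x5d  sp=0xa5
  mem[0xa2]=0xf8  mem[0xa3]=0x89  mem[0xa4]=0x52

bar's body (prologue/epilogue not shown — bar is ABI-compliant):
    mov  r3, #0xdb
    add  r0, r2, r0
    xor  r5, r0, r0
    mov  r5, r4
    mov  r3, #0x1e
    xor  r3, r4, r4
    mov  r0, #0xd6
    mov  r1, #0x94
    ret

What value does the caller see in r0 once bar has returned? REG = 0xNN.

prologue: push r1 → mem[0xa4]=0x6f, sp=0xa4
prologue: push r3 → mem[0xa3]=0x75, sp=0xa3
prologue: push r5 → mem[0xa2]=0x23, sp=0xa2
body[0] mov  r3, #0xdb → r3=0xdb
body[1] add  r0, r2, r0 → r0=0x32
body[2] xor  r5, r0, r0 → r5=0x00
body[3] mov  r5, r4 → r5=0x82
body[4] mov  r3, #0x1e → r3=0x1e
body[5] xor  r3, r4, r4 → r3=0x00
body[6] mov  r0, #0xd6 → r0=0xd6
body[7] mov  r1, #0x94 → r1=0x94
epilogue: pop r5=0x23, sp=0xa3
epilogue: pop r3=0x75, sp=0xa4
epilogue: pop r1=0x6f, sp=0xa5
r0 is caller-saved → body value

REG = 0xd6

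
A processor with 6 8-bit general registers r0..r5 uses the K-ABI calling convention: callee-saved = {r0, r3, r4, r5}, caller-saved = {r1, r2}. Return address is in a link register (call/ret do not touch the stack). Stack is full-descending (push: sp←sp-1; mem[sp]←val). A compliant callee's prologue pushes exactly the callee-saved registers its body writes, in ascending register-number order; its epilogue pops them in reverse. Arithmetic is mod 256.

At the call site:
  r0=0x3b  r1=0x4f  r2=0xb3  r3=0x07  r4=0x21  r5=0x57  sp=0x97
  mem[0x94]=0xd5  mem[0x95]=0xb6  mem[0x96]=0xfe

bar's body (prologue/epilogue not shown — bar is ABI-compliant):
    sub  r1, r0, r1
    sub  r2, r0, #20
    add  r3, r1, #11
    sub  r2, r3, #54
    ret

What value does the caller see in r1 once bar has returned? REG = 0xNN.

prologue: push r3 → mem[0x96]=0x07, sp=0x96
body[0] sub  r1, r0, r1 → r1=0xec
body[1] sub  r2, r0, #20 → r2=0x27
body[2] add  r3, r1, #11 → r3=0xf7
body[3] sub  r2, r3, #54 → r2=0xc1
epilogue: pop r3=0x07, sp=0x97
r1 is caller-saved → body value

REG = 0xec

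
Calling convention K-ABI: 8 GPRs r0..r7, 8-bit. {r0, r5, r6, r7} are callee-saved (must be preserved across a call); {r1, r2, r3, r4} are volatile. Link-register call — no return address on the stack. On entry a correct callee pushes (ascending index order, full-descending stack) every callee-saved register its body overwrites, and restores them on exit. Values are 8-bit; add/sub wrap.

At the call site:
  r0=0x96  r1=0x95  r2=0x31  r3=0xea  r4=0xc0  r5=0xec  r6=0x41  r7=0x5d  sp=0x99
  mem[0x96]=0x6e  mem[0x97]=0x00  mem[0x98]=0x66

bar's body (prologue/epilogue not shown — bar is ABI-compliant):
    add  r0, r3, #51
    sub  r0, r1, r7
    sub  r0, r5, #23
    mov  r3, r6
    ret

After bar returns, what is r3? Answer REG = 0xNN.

REG = 0x41

prologue: push r0 -> mem[0x98]=0x96, sp=0x98
body[0] add  r0, r3, #51 -> r0=0x1d
body[1] sub  r0, r1, r7 -> r0=0x38
body[2] sub  r0, r5, #23 -> r0=0xd5
body[3] mov  r3, r6 -> r3=0x41
epilogue: pop r0=0x96, sp=0x99
r3 is caller-saved -> body value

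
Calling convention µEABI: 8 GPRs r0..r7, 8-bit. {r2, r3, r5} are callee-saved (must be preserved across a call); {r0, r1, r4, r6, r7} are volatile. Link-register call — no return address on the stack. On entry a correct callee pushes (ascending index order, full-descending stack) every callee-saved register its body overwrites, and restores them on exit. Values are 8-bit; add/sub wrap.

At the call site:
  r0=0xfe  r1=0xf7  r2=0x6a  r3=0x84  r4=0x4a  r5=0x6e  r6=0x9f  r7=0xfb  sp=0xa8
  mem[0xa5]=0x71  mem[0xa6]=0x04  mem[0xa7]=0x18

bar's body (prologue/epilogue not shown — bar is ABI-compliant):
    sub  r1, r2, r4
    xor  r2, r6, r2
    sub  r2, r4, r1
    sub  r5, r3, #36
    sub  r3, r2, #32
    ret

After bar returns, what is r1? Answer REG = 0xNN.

REG = 0x20

prologue: push r2 -> mem[0xa7]=0x6a, sp=0xa7
prologue: push r3 -> mem[0xa6]=0x84, sp=0xa6
prologue: push r5 -> mem[0xa5]=0x6e, sp=0xa5
body[0] sub  r1, r2, r4 -> r1=0x20
body[1] xor  r2, r6, r2 -> r2=0xf5
body[2] sub  r2, r4, r1 -> r2=0x2a
body[3] sub  r5, r3, #36 -> r5=0x60
body[4] sub  r3, r2, #32 -> r3=0x0a
epilogue: pop r5=0x6e, sp=0xa6
epilogue: pop r3=0x84, sp=0xa7
epilogue: pop r2=0x6a, sp=0xa8
r1 is caller-saved -> body value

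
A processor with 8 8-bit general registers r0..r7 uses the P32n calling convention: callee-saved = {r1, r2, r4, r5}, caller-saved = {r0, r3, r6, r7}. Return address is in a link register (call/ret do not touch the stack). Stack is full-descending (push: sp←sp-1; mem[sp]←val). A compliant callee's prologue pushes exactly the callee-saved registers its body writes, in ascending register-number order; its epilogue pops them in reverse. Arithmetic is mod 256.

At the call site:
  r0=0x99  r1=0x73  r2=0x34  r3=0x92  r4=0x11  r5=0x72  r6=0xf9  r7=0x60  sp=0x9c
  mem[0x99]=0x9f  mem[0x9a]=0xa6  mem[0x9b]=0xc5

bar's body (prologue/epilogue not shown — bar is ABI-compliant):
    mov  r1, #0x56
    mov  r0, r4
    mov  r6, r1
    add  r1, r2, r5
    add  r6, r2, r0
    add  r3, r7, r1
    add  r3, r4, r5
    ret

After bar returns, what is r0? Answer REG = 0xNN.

prologue: push r1 -> mem[0x9b]=0x73, sp=0x9b
body[0] mov  r1, #0x56 -> r1=0x56
body[1] mov  r0, r4 -> r0=0x11
body[2] mov  r6, r1 -> r6=0x56
body[3] add  r1, r2, r5 -> r1=0xa6
body[4] add  r6, r2, r0 -> r6=0x45
body[5] add  r3, r7, r1 -> r3=0x06
body[6] add  r3, r4, r5 -> r3=0x83
epilogue: pop r1=0x73, sp=0x9c
r0 is caller-saved -> body value

REG = 0x11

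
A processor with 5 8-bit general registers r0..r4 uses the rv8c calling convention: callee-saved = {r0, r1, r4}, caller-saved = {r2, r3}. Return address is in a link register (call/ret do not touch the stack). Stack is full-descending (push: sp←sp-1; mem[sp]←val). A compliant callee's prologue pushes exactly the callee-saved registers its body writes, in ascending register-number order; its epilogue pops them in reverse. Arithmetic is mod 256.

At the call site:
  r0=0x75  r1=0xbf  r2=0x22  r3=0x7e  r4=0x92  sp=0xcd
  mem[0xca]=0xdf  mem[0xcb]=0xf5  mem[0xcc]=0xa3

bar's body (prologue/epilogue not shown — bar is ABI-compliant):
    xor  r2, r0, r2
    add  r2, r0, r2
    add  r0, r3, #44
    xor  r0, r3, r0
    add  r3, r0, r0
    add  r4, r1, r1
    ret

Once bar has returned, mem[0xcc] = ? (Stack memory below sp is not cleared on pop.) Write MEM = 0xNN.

MEM = 0x75

prologue: push r0 → mem[0xcc]=0x75, sp=0xcc
prologue: push r4 → mem[0xcb]=0x92, sp=0xcb
body[0] xor  r2, r0, r2 → r2=0x57
body[1] add  r2, r0, r2 → r2=0xcc
body[2] add  r0, r3, #44 → r0=0xaa
body[3] xor  r0, r3, r0 → r0=0xd4
body[4] add  r3, r0, r0 → r3=0xa8
body[5] add  r4, r1, r1 → r4=0x7e
epilogue: pop r4=0x92, sp=0xcc
epilogue: pop r0=0x75, sp=0xcd
prologue pushed ['r0', 'r4'] at ['0xcc', '0xcb']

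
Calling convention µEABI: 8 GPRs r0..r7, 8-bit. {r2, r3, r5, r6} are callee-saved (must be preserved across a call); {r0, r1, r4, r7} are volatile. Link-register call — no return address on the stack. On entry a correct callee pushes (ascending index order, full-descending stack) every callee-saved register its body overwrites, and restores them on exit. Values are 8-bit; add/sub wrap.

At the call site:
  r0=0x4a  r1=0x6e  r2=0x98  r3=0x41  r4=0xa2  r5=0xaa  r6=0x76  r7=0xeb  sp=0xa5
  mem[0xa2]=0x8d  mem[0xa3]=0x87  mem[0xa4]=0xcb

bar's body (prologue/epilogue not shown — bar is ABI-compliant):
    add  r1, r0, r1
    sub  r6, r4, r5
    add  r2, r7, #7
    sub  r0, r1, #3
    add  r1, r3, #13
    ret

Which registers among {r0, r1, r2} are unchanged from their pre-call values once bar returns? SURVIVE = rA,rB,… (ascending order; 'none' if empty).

SURVIVE = r2

prologue: push r2 → mem[0xa4]=0x98, sp=0xa4
prologue: push r6 → mem[0xa3]=0x76, sp=0xa3
body[0] add  r1, r0, r1 → r1=0xb8
body[1] sub  r6, r4, r5 → r6=0xf8
body[2] add  r2, r7, #7 → r2=0xf2
body[3] sub  r0, r1, #3 → r0=0xb5
body[4] add  r1, r3, #13 → r1=0x4e
epilogue: pop r6=0x76, sp=0xa4
epilogue: pop r2=0x98, sp=0xa5
r0: caller-saved, written=True
r1: caller-saved, written=True
r2: callee-saved, written=True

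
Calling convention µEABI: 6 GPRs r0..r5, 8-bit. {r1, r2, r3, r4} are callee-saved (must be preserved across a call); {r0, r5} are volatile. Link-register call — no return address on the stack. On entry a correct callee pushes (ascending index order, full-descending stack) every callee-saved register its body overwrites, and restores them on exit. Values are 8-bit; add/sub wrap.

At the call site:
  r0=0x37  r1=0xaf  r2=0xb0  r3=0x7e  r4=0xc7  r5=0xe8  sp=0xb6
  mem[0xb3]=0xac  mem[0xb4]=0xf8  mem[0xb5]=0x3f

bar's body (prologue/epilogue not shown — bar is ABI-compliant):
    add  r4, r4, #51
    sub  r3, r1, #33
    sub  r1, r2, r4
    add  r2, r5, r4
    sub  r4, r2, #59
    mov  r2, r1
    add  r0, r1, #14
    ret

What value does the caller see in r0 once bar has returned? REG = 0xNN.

prologue: push r1 -> mem[0xb5]=0xaf, sp=0xb5
prologue: push r2 -> mem[0xb4]=0xb0, sp=0xb4
prologue: push r3 -> mem[0xb3]=0x7e, sp=0xb3
prologue: push r4 -> mem[0xb2]=0xc7, sp=0xb2
body[0] add  r4, r4, #51 -> r4=0xfa
body[1] sub  r3, r1, #33 -> r3=0x8e
body[2] sub  r1, r2, r4 -> r1=0xb6
body[3] add  r2, r5, r4 -> r2=0xe2
body[4] sub  r4, r2, #59 -> r4=0xa7
body[5] mov  r2, r1 -> r2=0xb6
body[6] add  r0, r1, #14 -> r0=0xc4
epilogue: pop r4=0xc7, sp=0xb3
epilogue: pop r3=0x7e, sp=0xb4
epilogue: pop r2=0xb0, sp=0xb5
epilogue: pop r1=0xaf, sp=0xb6
r0 is caller-saved -> body value

REG = 0xc4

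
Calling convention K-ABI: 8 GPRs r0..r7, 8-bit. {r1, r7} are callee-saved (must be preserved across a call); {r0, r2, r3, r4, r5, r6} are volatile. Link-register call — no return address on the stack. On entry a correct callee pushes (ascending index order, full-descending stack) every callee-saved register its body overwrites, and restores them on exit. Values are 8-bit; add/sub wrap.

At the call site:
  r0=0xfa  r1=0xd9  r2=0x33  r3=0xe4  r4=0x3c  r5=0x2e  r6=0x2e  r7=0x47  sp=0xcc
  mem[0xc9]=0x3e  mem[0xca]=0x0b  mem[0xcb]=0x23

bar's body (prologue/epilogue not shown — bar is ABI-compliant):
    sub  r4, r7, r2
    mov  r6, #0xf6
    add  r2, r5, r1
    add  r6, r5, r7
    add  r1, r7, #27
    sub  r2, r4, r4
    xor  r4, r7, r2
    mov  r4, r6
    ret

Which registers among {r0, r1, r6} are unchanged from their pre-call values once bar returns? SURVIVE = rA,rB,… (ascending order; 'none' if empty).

prologue: push r1 -> mem[0xcb]=0xd9, sp=0xcb
body[0] sub  r4, r7, r2 -> r4=0x14
body[1] mov  r6, #0xf6 -> r6=0xf6
body[2] add  r2, r5, r1 -> r2=0x07
body[3] add  r6, r5, r7 -> r6=0x75
body[4] add  r1, r7, #27 -> r1=0x62
body[5] sub  r2, r4, r4 -> r2=0x00
body[6] xor  r4, r7, r2 -> r4=0x47
body[7] mov  r4, r6 -> r4=0x75
epilogue: pop r1=0xd9, sp=0xcc
r0: caller-saved, written=False
r1: callee-saved, written=True
r6: caller-saved, written=True

SURVIVE = r0,r1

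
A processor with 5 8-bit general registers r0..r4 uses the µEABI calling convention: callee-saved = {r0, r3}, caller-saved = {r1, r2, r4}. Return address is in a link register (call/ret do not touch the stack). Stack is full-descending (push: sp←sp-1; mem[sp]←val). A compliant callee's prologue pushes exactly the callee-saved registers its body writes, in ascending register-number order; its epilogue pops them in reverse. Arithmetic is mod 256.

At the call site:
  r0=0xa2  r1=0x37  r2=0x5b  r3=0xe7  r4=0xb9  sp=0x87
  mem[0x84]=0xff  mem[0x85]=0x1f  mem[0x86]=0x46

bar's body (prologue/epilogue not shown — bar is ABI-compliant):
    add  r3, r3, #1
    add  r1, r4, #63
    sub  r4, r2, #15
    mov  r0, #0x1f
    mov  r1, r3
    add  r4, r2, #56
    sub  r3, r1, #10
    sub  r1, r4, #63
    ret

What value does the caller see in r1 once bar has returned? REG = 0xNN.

REG = 0x54

prologue: push r0 -> mem[0x86]=0xa2, sp=0x86
prologue: push r3 -> mem[0x85]=0xe7, sp=0x85
body[0] add  r3, r3, #1 -> r3=0xe8
body[1] add  r1, r4, #63 -> r1=0xf8
body[2] sub  r4, r2, #15 -> r4=0x4c
body[3] mov  r0, #0x1f -> r0=0x1f
body[4] mov  r1, r3 -> r1=0xe8
body[5] add  r4, r2, #56 -> r4=0x93
body[6] sub  r3, r1, #10 -> r3=0xde
body[7] sub  r1, r4, #63 -> r1=0x54
epilogue: pop r3=0xe7, sp=0x86
epilogue: pop r0=0xa2, sp=0x87
r1 is caller-saved -> body value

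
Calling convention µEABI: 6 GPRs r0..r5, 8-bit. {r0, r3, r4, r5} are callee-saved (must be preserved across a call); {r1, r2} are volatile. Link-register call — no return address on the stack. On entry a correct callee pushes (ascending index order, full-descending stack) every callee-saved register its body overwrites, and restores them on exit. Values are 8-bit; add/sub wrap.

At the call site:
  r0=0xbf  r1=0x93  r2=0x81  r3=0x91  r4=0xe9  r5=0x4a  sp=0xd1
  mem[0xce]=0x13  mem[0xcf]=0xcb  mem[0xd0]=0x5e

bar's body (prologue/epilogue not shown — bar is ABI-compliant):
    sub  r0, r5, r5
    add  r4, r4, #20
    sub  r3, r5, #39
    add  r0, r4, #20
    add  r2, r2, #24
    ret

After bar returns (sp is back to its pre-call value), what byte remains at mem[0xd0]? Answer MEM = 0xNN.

MEM = 0xbf

prologue: push r0 → mem[0xd0]=0xbf, sp=0xd0
prologue: push r3 → mem[0xcf]=0x91, sp=0xcf
prologue: push r4 → mem[0xce]=0xe9, sp=0xce
body[0] sub  r0, r5, r5 → r0=0x00
body[1] add  r4, r4, #20 → r4=0xfd
body[2] sub  r3, r5, #39 → r3=0x23
body[3] add  r0, r4, #20 → r0=0x11
body[4] add  r2, r2, #24 → r2=0x99
epilogue: pop r4=0xe9, sp=0xcf
epilogue: pop r3=0x91, sp=0xd0
epilogue: pop r0=0xbf, sp=0xd1
prologue pushed ['r0', 'r3', 'r4'] at ['0xd0', '0xcf', '0xce']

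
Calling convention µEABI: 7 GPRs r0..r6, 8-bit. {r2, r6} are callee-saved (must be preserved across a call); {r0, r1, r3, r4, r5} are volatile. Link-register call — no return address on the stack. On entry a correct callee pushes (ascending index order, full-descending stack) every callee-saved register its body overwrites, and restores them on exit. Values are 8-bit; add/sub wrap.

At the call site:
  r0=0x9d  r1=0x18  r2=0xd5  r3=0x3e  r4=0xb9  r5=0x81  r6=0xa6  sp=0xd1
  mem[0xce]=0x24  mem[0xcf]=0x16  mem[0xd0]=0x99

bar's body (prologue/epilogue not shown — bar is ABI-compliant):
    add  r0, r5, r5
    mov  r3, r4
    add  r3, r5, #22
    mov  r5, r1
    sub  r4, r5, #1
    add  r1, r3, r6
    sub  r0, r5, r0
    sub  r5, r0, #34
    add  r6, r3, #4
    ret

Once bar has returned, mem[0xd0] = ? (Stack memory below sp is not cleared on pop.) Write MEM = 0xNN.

prologue: push r6 → mem[0xd0]=0xa6, sp=0xd0
body[0] add  r0, r5, r5 → r0=0x02
body[1] mov  r3, r4 → r3=0xb9
body[2] add  r3, r5, #22 → r3=0x97
body[3] mov  r5, r1 → r5=0x18
body[4] sub  r4, r5, #1 → r4=0x17
body[5] add  r1, r3, r6 → r1=0x3d
body[6] sub  r0, r5, r0 → r0=0x16
body[7] sub  r5, r0, #34 → r5=0xf4
body[8] add  r6, r3, #4 → r6=0x9b
epilogue: pop r6=0xa6, sp=0xd1
prologue pushed ['r6'] at ['0xd0']

MEM = 0xa6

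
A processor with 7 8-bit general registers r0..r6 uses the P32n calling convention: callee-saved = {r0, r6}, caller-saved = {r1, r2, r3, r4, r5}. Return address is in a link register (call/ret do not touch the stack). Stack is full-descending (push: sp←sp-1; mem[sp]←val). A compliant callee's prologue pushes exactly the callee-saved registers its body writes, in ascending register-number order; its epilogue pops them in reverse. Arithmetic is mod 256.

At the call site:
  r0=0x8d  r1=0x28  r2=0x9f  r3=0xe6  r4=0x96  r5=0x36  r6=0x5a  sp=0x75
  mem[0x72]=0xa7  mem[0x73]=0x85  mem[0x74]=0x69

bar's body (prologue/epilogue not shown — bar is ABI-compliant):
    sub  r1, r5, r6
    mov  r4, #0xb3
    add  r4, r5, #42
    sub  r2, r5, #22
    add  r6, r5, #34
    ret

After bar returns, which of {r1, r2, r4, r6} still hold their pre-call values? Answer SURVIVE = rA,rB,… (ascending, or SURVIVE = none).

prologue: push r6 -> mem[0x74]=0x5a, sp=0x74
body[0] sub  r1, r5, r6 -> r1=0xdc
body[1] mov  r4, #0xb3 -> r4=0xb3
body[2] add  r4, r5, #42 -> r4=0x60
body[3] sub  r2, r5, #22 -> r2=0x20
body[4] add  r6, r5, #34 -> r6=0x58
epilogue: pop r6=0x5a, sp=0x75
r1: caller-saved, written=True
r2: caller-saved, written=True
r4: caller-saved, written=True
r6: callee-saved, written=True

SURVIVE = r6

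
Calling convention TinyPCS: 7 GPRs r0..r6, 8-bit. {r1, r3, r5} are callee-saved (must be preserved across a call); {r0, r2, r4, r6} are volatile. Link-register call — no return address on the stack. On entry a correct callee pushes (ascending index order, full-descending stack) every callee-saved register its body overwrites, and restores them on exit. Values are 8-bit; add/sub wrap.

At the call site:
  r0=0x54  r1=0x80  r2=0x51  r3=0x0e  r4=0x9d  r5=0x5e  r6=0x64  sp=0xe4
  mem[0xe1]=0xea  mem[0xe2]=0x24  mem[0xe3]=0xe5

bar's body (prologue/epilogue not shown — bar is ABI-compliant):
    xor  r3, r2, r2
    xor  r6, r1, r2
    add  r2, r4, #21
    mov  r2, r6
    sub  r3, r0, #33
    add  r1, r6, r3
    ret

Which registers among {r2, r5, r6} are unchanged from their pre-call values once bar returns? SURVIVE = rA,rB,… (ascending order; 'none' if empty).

SURVIVE = r5

prologue: push r1 → mem[0xe3]=0x80, sp=0xe3
prologue: push r3 → mem[0xe2]=0x0e, sp=0xe2
body[0] xor  r3, r2, r2 → r3=0x00
body[1] xor  r6, r1, r2 → r6=0xd1
body[2] add  r2, r4, #21 → r2=0xb2
body[3] mov  r2, r6 → r2=0xd1
body[4] sub  r3, r0, #33 → r3=0x33
body[5] add  r1, r6, r3 → r1=0x04
epilogue: pop r3=0x0e, sp=0xe3
epilogue: pop r1=0x80, sp=0xe4
r2: caller-saved, written=True
r5: callee-saved, written=False
r6: caller-saved, written=True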